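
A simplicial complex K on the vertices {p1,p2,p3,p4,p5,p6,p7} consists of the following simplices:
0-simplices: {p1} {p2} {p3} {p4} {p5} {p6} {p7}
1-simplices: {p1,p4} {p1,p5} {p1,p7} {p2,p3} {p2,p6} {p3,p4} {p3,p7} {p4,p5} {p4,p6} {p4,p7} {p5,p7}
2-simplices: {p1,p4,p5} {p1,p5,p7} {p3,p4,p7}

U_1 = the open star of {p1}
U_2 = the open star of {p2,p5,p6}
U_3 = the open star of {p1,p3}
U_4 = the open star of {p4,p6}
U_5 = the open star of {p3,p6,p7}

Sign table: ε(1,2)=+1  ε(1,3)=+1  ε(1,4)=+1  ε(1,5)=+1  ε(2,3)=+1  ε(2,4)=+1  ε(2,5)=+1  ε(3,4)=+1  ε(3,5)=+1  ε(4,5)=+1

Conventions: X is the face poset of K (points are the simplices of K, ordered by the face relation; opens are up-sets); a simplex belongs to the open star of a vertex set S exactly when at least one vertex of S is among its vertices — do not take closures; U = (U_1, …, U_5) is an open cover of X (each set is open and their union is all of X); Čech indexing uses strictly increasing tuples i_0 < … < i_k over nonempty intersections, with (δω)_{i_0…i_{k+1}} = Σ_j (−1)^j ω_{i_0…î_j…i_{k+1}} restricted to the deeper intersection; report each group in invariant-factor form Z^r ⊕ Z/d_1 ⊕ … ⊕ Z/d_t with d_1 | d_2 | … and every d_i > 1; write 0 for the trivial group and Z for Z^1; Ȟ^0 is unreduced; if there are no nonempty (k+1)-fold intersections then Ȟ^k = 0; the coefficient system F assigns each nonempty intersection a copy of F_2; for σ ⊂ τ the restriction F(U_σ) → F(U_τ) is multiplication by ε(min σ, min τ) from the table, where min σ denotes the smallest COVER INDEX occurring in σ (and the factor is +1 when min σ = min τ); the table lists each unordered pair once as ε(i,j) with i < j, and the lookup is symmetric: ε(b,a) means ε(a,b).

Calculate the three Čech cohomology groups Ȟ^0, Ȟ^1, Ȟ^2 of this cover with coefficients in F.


nonempty intersections:
  U1={{p1},{p1,p4},{p1,p5},{p1,p7},{p1,p4,p5},{p1,p5,p7}} U2={{p2},{p5},{p6},{p1,p5},{p2,p3},{p2,p6},{p4,p5},{p4,p6},{p5,p7},{p1,p4,p5},{p1,p5,p7}} U3={{p1},{p3},{p1,p4},{p1,p5},{p1,p7},{p2,p3},{p3,p4},{p3,p7},{p1,p4,p5},{p1,p5,p7},{p3,p4,p7}} U4={{p4},{p6},{p1,p4},{p2,p6},{p3,p4},{p4,p5},{p4,p6},{p4,p7},{p1,p4,p5},{p3,p4,p7}} U5={{p3},{p6},{p7},{p1,p7},{p2,p3},{p2,p6},{p3,p4},{p3,p7},{p4,p6},{p4,p7},{p5,p7},{p1,p5,p7},{p3,p4,p7}}
  U12={{p1,p5},{p1,p4,p5},{p1,p5,p7}} U13={{p1},{p1,p4},{p1,p5},{p1,p7},{p1,p4,p5},{p1,p5,p7}} U14={{p1,p4},{p1,p4,p5}} U15={{p1,p7},{p1,p5,p7}} U23={{p1,p5},{p2,p3},{p1,p4,p5},{p1,p5,p7}} U24={{p6},{p2,p6},{p4,p5},{p4,p6},{p1,p4,p5}} U25={{p6},{p2,p3},{p2,p6},{p4,p6},{p5,p7},{p1,p5,p7}} U34={{p1,p4},{p3,p4},{p1,p4,p5},{p3,p4,p7}} U35={{p3},{p1,p7},{p2,p3},{p3,p4},{p3,p7},{p1,p5,p7},{p3,p4,p7}} U45={{p6},{p2,p6},{p3,p4},{p4,p6},{p4,p7},{p3,p4,p7}}
  U123={{p1,p5},{p1,p4,p5},{p1,p5,p7}} U124={{p1,p4,p5}} U125={{p1,p5,p7}} U134={{p1,p4},{p1,p4,p5}} U135={{p1,p7},{p1,p5,p7}} U234={{p1,p4,p5}} U235={{p2,p3},{p1,p5,p7}} U245={{p6},{p2,p6},{p4,p6}} U345={{p3,p4},{p3,p4,p7}}
  U1234={{p1,p4,p5}} U1235={{p1,p5,p7}}
C dims 5,10,9,2; δ0: rk_F2 4; δ1: rk_F2 6; δ2: rk_F2 2
Ȟ^0: (5−4)−0=1 ⇒ Z/2
Ȟ^1: (10−6)−4=0 ⇒ 0
Ȟ^2: (9−2)−6=1 ⇒ Z/2

Ȟ^0(U;F) ≅ Z/2, Ȟ^1(U;F) ≅ 0 and Ȟ^2(U;F) ≅ Z/2


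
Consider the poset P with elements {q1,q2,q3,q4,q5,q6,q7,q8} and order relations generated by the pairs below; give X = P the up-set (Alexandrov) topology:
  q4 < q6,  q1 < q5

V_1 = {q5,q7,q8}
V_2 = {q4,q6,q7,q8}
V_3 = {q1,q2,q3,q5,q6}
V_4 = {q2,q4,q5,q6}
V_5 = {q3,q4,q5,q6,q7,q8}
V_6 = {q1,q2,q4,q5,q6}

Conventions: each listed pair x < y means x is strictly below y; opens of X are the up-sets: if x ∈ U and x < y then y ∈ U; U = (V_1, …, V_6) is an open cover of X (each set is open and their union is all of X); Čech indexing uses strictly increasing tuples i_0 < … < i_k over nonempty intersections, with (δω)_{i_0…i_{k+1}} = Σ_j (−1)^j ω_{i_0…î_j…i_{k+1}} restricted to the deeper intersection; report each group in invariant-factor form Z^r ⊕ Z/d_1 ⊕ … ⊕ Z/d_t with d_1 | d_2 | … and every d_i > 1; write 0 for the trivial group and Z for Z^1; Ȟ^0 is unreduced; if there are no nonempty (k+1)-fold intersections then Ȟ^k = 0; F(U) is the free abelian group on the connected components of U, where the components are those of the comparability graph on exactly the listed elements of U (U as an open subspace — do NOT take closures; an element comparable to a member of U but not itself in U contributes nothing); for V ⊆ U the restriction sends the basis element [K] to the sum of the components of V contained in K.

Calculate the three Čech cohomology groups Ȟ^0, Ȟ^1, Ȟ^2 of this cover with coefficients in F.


Ȟ^0(U;F) ≅ Z^6,  Ȟ^1(U;F) ≅ 0,  Ȟ^2(U;F) ≅ 0

nerve simplices:
  V12={q7,q8} V13={q5} V14={q5} V15={q5,q7,q8} V16={q5} V23={q6} V24={q4,q6} V25={q4,q6,q7,q8} V26={q4,q6} V34={q2,q5,q6} V35={q3,q5,q6} V36={q1,q2,q5,q6} V45={q4,q5,q6} V46={q2,q4,q5,q6} V56={q4,q5,q6}
  V125={q7,q8} V134={q5} V135={q5} V136={q5} V145={q5} V146={q5} V156={q5} V234={q6} V235={q6} V236={q6} V245={q4,q6} V246={q4,q6} V256={q4,q6} V345={q5,q6} V346={q2,q5,q6} V356={q5,q6} V456={q4,q5,q6}
  V1345={q5} V1346={q5} V1356={q5} V1456={q5} V2345={q6} V2346={q6} V2356={q6} V2456={q4,q6} V3456={q5,q6}
  V13456={q5} V23456={q6}
components per intersection:
  V1: {q5} {q7} {q8}
  V2: {q4,q6} {q7} {q8}
  V3: {q1,q5} {q2} {q3} {q6}
  V4: {q2} {q4,q6} {q5}
  V5: {q3} {q4,q6} {q5} {q7} {q8}
  V6: {q1,q5} {q2} {q4,q6}
  V12: {q7} {q8}
  V13: {q5}
  V14: {q5}
  V15: {q5} {q7} {q8}
  V16: {q5}
  V23: {q6}
  V24: {q4,q6}
  V25: {q4,q6} {q7} {q8}
  V26: {q4,q6}
  V34: {q2} {q5} {q6}
  V35: {q3} {q5} {q6}
  V36: {q1,q5} {q2} {q6}
  V45: {q4,q6} {q5}
  V46: {q2} {q4,q6} {q5}
  V56: {q4,q6} {q5}
  V125: {q7} {q8}
  V134: {q5}
  V135: {q5}
  V136: {q5}
  V145: {q5}
  V146: {q5}
  V156: {q5}
  V234: {q6}
  V235: {q6}
  V236: {q6}
  V245: {q4,q6}
  V246: {q4,q6}
  V256: {q4,q6}
  V345: {q5} {q6}
  V346: {q2} {q5} {q6}
  V356: {q5} {q6}
  V456: {q4,q6} {q5}
  V1345: {q5}
  V1346: {q5}
  V1356: {q5}
  V1456: {q5}
  V2345: {q6}
  V2346: {q6}
  V2356: {q6}
  V2456: {q4,q6}
  V3456: {q5} {q6}
  V13456: {q5}
  V23456: {q6}
C dims 21,30,23,10; δ0: rk 15, SNF 1^15; δ1: rk 15, SNF 1^15; δ2: rk 8, SNF 1^8
degree 0: 21−15−0 = 6 → Ȟ^0 ≅ Z^6
degree 1: 30−15−15 = 0 → Ȟ^1 ≅ 0
degree 2: 23−8−15 = 0 → Ȟ^2 ≅ 0


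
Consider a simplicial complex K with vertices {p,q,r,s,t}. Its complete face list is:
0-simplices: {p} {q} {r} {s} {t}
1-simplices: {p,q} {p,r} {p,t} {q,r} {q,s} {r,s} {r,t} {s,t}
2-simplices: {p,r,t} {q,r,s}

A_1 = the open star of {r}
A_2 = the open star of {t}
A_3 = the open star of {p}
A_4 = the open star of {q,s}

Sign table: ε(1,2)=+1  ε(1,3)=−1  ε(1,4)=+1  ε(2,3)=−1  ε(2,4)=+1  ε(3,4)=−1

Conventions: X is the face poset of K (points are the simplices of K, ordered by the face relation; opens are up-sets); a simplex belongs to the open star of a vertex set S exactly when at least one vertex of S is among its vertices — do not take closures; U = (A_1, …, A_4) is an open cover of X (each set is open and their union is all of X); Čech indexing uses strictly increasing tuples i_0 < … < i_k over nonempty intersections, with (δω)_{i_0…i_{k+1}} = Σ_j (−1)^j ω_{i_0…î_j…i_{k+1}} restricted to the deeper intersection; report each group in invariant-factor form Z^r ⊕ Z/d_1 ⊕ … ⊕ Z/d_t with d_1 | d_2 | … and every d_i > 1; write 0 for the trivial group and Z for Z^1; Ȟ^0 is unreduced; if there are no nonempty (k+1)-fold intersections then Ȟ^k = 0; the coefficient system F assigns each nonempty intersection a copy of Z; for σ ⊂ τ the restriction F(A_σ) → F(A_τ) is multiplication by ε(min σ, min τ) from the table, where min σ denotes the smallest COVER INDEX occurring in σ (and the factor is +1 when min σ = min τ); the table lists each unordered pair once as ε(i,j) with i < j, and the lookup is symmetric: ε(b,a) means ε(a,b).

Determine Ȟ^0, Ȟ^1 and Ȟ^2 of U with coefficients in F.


nonempty overlaps:
  A1={{r},{p,r},{q,r},{r,s},{r,t},{p,r,t},{q,r,s}} A2={{t},{p,t},{r,t},{s,t},{p,r,t}} A3={{p},{p,q},{p,r},{p,t},{p,r,t}} A4={{q},{s},{p,q},{q,r},{q,s},{r,s},{s,t},{q,r,s}}
  A12={{r,t},{p,r,t}} A13={{p,r},{p,r,t}} A14={{q,r},{r,s},{q,r,s}} A23={{p,t},{p,r,t}} A24={{s,t}} A34={{p,q}}
  A123={{p,r,t}}
C dims 4,6,1; δ0: rk 3, SNF 1^3; δ1: rk 1, SNF 1^1
degree 0: 4−3−0 = 1 → Ȟ^0 ≅ Z
degree 1: 6−1−3 = 2 → Ȟ^1 ≅ Z^2
degree 2: 1−0−1 = 0 → Ȟ^2 ≅ 0

Ȟ^0 ≅ Z, Ȟ^1 ≅ Z^2 and Ȟ^2 ≅ 0


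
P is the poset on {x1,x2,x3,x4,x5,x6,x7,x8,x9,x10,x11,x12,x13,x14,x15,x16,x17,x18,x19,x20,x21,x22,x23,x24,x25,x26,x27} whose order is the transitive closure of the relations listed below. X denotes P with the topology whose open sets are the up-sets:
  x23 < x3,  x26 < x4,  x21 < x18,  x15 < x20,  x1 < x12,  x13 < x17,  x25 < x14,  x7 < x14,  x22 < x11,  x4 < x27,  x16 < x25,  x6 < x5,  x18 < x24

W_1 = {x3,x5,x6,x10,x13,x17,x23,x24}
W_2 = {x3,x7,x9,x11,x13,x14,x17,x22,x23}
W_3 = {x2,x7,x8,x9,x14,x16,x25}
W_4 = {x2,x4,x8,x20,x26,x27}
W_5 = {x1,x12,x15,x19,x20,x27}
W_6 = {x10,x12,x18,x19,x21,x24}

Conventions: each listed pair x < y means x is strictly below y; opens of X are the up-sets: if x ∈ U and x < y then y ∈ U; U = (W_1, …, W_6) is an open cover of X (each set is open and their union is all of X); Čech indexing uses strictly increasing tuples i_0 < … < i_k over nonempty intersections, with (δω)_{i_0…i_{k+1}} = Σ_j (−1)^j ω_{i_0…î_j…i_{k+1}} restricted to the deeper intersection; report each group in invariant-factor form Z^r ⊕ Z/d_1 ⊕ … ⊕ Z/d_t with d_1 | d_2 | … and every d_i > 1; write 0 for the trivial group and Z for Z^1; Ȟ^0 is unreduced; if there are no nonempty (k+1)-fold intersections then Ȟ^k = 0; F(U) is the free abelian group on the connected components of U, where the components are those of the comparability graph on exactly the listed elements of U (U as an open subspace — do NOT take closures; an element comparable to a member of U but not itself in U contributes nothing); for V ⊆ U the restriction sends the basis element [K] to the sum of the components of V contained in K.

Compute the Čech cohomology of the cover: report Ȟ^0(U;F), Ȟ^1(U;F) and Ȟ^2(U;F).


nonempty overlaps:
  W12={x3,x13,x17,x23} W16={x10,x24} W23={x7,x9,x14} W34={x2,x8} W45={x20,x27} W56={x12,x19}
components per intersection:
  W1: {x3,x23} {x5,x6} {x10} {x13,x17} {x24}
  W2: {x3,x23} {x7,x14} {x9} {x11,x22} {x13,x17}
  W3: {x2} {x7,x14,x16,x25} {x8} {x9}
  W4: {x2} {x4,x26,x27} {x8} {x20}
  W5: {x1,x12} {x15,x20} {x19} {x27}
  W6: {x10} {x12} {x18,x21,x24} {x19}
  W12: {x3,x23} {x13,x17}
  W16: {x10} {x24}
  W23: {x7,x14} {x9}
  W34: {x2} {x8}
  W45: {x20} {x27}
  W56: {x12} {x19}
C dims 26,12; δ0: rk 12, SNF 1^12
degree 0: 26−12−0 = 14 → Ȟ^0 ≅ Z^14
degree 1: 12−0−12 = 0 → Ȟ^1 ≅ 0
degree 2: 0−0−0 = 0 → Ȟ^2 ≅ 0

Ȟ^0 = Z^14,  Ȟ^1 = 0,  Ȟ^2 = 0


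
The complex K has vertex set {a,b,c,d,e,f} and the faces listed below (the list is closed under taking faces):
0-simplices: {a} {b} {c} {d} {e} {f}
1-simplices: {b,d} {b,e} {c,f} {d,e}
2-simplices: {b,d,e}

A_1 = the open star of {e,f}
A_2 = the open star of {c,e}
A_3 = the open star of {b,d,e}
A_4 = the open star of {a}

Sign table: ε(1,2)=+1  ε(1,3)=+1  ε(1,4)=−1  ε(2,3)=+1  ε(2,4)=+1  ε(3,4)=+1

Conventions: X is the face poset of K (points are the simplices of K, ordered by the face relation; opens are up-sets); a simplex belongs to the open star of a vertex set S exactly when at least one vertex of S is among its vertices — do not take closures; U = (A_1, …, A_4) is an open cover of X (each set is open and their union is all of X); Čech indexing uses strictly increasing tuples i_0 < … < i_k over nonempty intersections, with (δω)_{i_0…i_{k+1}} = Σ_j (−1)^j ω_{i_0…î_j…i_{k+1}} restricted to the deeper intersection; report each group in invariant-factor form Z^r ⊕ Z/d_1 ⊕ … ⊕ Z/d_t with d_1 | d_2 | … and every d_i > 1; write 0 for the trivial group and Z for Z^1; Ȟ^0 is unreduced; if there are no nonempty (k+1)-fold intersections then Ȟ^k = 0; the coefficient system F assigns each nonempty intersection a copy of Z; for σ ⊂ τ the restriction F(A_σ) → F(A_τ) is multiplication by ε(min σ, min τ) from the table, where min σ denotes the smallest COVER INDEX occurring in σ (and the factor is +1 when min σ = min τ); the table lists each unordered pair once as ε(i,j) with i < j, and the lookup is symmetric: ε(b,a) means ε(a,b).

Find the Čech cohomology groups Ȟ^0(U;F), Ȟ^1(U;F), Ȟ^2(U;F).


intersection data:
  A1={{e},{f},{b,e},{c,f},{d,e},{b,d,e}} A2={{c},{e},{b,e},{c,f},{d,e},{b,d,e}} A3={{b},{d},{e},{b,d},{b,e},{d,e},{b,d,e}} A4={{a}}
  A12={{e},{b,e},{c,f},{d,e},{b,d,e}} A13={{e},{b,e},{d,e},{b,d,e}} A23={{e},{b,e},{d,e},{b,d,e}}
  A123={{e},{b,e},{d,e},{b,d,e}}
C dims 4,3,1; δ0: rk 2, SNF 1^2; δ1: rk 1, SNF 1^1
Ȟ^0 = (4 − 2) − 0 = 2, so Ȟ^0 ≅ Z^2
Ȟ^1 = (3 − 1) − 2 = 0, so Ȟ^1 ≅ 0
Ȟ^2 = (1 − 0) − 1 = 0, so Ȟ^2 ≅ 0

Ȟ^0 ≅ Z^2, Ȟ^1 ≅ 0, Ȟ^2 ≅ 0


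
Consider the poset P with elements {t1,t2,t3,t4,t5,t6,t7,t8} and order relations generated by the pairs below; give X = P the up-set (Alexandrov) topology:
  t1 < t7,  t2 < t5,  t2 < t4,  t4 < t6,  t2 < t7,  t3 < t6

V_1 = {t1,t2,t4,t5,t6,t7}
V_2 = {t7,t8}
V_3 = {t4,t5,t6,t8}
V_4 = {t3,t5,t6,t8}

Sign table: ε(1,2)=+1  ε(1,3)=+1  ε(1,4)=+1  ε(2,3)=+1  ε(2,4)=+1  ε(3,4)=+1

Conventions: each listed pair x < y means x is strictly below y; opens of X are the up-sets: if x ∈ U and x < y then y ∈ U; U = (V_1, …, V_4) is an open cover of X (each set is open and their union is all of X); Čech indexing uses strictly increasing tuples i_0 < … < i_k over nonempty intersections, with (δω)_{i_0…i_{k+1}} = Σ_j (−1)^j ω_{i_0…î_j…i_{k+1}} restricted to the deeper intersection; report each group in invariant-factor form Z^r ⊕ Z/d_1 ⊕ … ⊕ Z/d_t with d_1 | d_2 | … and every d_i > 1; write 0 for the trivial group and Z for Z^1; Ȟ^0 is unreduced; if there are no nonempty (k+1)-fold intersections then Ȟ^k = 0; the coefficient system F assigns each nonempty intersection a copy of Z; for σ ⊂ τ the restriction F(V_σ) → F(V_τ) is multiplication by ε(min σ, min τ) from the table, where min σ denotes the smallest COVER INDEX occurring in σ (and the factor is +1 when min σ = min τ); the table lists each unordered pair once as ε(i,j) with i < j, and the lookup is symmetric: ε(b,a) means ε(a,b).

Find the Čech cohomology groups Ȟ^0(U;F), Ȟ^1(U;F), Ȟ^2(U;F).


nerve of the cover:
  V12={t7} V13={t4,t5,t6} V14={t5,t6} V23={t8} V24={t8} V34={t5,t6,t8}
  V134={t5,t6} V234={t8}
C dims 4,6,2; δ0: rk 3, SNF 1^3; δ1: rk 2, SNF 1^2
Ȟ^0 = (4 − 3) − 0 = 1, so Ȟ^0 ≅ Z
Ȟ^1 = (6 − 2) − 3 = 1, so Ȟ^1 ≅ Z
Ȟ^2 = (2 − 0) − 2 = 0, so Ȟ^2 ≅ 0

Ȟ^0 ≅ Z,  Ȟ^1 ≅ Z,  Ȟ^2 ≅ 0


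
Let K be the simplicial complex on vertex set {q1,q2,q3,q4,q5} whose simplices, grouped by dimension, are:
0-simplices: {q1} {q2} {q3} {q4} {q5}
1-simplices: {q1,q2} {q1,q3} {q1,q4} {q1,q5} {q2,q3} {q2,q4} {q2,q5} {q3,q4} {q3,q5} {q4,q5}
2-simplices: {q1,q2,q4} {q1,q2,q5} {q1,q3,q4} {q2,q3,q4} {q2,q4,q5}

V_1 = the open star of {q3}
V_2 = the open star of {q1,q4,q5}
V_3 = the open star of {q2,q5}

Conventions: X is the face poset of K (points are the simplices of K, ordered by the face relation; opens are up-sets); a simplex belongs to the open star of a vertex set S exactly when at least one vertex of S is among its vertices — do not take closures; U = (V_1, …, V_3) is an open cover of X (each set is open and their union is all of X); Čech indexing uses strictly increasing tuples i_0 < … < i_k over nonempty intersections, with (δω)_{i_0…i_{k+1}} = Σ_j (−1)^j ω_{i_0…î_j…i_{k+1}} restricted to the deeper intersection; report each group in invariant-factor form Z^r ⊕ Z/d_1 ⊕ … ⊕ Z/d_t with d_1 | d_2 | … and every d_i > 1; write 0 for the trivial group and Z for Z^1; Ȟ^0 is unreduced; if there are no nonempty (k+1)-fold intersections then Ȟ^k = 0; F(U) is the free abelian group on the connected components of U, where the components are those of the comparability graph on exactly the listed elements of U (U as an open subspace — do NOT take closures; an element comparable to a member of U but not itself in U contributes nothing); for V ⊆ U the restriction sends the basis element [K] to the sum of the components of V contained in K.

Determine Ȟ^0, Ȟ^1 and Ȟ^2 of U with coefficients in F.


intersection data:
  V1={{q3},{q1,q3},{q2,q3},{q3,q4},{q3,q5},{q1,q3,q4},{q2,q3,q4}} V2={{q1},{q4},{q5},{q1,q2},{q1,q3},{q1,q4},{q1,q5},{q2,q4},{q2,q5},{q3,q4},{q3,q5},{q4,q5},{q1,q2,q4},{q1,q2,q5},{q1,q3,q4},{q2,q3,q4},{q2,q4,q5}} V3={{q2},{q5},{q1,q2},{q1,q5},{q2,q3},{q2,q4},{q2,q5},{q3,q5},{q4,q5},{q1,q2,q4},{q1,q2,q5},{q2,q3,q4},{q2,q4,q5}}
  V12={{q1,q3},{q3,q4},{q3,q5},{q1,q3,q4},{q2,q3,q4}} V13={{q2,q3},{q3,q5},{q2,q3,q4}} V23={{q5},{q1,q2},{q1,q5},{q2,q4},{q2,q5},{q3,q5},{q4,q5},{q1,q2,q4},{q1,q2,q5},{q2,q3,q4},{q2,q4,q5}}
  V123={{q3,q5},{q2,q3,q4}}
components per intersection:
  V1: {{q3},{q1,q3},{q2,q3},{q3,q4},{q3,q5},{q1,q3,q4},{q2,q3,q4}}
  V2: {{q1},{q4},{q5},{q1,q2},{q1,q3},{q1,q4},{q1,q5},{q2,q4},{q2,q5},{q3,q4},{q3,q5},{q4,q5},{q1,q2,q4},{q1,q2,q5},{q1,q3,q4},{q2,q3,q4},{q2,q4,q5}}
  V3: {{q2},{q5},{q1,q2},{q1,q5},{q2,q3},{q2,q4},{q2,q5},{q3,q5},{q4,q5},{q1,q2,q4},{q1,q2,q5},{q2,q3,q4},{q2,q4,q5}}
  V12: {{q1,q3},{q3,q4},{q1,q3,q4},{q2,q3,q4}} {{q3,q5}}
  V13: {{q2,q3},{q2,q3,q4}} {{q3,q5}}
  V23: {{q5},{q1,q2},{q1,q5},{q2,q4},{q2,q5},{q3,q5},{q4,q5},{q1,q2,q4},{q1,q2,q5},{q2,q3,q4},{q2,q4,q5}}
  V123: {{q3,q5}} {{q2,q3,q4}}
C dims 3,5,2; δ0: rk 2, SNF 1^2; δ1: rk 2, SNF 1^2
Ȟ^0 = (3 − 2) − 0 = 1, so Ȟ^0 ≅ Z
Ȟ^1 = (5 − 2) − 2 = 1, so Ȟ^1 ≅ Z
Ȟ^2 = (2 − 0) − 2 = 0, so Ȟ^2 ≅ 0

Ȟ^0 = Z, Ȟ^1 = Z and Ȟ^2 = 0


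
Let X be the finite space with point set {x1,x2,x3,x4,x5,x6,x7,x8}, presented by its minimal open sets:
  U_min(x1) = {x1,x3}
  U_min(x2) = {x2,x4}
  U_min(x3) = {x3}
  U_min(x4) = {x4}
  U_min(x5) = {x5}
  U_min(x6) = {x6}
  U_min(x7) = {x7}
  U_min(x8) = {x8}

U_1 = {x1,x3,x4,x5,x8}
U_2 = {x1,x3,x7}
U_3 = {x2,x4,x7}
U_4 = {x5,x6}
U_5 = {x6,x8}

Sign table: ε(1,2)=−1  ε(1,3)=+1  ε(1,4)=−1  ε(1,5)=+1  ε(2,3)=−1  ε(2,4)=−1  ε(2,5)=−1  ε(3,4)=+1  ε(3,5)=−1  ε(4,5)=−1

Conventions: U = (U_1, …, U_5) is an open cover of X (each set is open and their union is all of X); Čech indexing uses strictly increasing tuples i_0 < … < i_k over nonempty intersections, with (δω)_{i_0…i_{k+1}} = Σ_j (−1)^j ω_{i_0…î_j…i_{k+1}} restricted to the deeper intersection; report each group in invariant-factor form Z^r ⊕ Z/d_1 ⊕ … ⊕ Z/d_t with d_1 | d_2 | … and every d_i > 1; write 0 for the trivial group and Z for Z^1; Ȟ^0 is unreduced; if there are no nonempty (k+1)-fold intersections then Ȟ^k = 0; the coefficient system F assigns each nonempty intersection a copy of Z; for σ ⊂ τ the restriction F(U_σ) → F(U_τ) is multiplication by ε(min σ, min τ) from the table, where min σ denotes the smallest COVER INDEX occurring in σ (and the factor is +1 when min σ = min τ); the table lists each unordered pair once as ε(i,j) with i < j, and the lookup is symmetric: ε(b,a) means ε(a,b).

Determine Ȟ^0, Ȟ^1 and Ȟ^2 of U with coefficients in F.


nerve of the cover:
  U12={x1,x3} U13={x4} U14={x5} U15={x8} U23={x7} U45={x6}
C dims 5,6; δ0: rk 4, SNF 1^4
Ȟ^0 = (5 − 4) − 0 = 1, so Ȟ^0 ≅ Z
Ȟ^1 = (6 − 0) − 4 = 2, so Ȟ^1 ≅ Z^2
Ȟ^2 = (0 − 0) − 0 = 0, so Ȟ^2 ≅ 0

Ȟ^0 = Z, Ȟ^1 = Z^2 and Ȟ^2 = 0


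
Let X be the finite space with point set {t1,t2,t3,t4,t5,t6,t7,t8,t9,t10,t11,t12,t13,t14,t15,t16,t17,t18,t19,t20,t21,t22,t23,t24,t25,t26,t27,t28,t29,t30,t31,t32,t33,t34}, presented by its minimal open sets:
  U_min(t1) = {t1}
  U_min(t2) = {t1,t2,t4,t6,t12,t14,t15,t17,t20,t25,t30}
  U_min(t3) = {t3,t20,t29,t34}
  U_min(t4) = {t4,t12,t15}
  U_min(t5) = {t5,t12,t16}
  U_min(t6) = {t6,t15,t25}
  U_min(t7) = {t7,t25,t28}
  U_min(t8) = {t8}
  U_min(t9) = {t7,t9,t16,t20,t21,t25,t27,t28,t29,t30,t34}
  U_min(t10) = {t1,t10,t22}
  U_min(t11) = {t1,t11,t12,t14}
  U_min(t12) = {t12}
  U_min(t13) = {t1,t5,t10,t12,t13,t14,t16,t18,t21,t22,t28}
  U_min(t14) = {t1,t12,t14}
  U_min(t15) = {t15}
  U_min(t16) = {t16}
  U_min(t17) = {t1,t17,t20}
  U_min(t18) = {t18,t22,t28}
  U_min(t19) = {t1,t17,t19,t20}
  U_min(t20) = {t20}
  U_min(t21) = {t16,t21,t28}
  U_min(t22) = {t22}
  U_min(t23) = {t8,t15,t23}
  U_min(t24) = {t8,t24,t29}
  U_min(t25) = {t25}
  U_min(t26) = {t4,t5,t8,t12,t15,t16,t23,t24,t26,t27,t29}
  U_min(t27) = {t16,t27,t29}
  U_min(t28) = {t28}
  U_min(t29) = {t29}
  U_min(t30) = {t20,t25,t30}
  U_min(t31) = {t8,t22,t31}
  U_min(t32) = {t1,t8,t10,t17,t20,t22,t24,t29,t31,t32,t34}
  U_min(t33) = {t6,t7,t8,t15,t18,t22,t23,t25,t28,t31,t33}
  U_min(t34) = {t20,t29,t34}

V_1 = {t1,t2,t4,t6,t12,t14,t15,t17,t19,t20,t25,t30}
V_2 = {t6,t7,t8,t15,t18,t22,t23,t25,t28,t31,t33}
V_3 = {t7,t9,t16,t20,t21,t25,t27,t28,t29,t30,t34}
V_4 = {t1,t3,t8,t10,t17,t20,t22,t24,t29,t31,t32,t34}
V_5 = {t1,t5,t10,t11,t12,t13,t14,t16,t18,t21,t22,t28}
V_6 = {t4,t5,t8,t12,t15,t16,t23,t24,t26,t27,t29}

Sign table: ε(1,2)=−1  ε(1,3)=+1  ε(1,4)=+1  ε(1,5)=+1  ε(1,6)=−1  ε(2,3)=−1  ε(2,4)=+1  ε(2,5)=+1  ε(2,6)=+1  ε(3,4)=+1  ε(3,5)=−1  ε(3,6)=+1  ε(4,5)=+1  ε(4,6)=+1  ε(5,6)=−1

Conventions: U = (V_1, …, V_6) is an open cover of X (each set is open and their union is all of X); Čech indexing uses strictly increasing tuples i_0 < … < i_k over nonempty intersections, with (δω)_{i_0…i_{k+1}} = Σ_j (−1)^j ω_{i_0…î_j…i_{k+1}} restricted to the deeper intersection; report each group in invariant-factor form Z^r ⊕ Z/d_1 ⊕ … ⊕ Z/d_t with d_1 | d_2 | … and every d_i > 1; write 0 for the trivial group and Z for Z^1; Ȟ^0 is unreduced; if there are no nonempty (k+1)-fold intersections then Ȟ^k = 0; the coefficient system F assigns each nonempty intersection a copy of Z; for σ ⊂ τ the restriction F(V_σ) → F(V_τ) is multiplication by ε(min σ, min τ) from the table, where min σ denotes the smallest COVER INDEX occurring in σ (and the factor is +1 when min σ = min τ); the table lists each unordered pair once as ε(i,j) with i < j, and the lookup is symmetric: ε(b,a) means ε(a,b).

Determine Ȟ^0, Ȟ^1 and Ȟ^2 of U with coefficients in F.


Ȟ^0 ≅ 0, Ȟ^1 ≅ Z/2, Ȟ^2 ≅ Z

cover nerve:
  V12={t6,t15,t25} V13={t20,t25,t30} V14={t1,t17,t20} V15={t1,t12,t14} V16={t4,t12,t15} V23={t7,t25,t28} V24={t8,t22,t31} V25={t18,t22,t28} V26={t8,t15,t23} V34={t20,t29,t34} V35={t16,t21,t28} V36={t16,t27,t29} V45={t1,t10,t22} V46={t8,t24,t29} V56={t5,t12,t16}
  V123={t25} V126={t15} V134={t20} V145={t1} V156={t12} V235={t28} V245={t22} V246={t8} V346={t29} V356={t16}
C dims 6,15,10; δ0: rk 6, SNF 1^5·2; δ1: rk 9, SNF 1^9
Ȟ^0: (6−6)−0=0 ⇒ 0
Ȟ^1: (15−9)−6=0 plus torsion [2] ⇒ Z/2
Ȟ^2: (10−0)−9=1 ⇒ Z


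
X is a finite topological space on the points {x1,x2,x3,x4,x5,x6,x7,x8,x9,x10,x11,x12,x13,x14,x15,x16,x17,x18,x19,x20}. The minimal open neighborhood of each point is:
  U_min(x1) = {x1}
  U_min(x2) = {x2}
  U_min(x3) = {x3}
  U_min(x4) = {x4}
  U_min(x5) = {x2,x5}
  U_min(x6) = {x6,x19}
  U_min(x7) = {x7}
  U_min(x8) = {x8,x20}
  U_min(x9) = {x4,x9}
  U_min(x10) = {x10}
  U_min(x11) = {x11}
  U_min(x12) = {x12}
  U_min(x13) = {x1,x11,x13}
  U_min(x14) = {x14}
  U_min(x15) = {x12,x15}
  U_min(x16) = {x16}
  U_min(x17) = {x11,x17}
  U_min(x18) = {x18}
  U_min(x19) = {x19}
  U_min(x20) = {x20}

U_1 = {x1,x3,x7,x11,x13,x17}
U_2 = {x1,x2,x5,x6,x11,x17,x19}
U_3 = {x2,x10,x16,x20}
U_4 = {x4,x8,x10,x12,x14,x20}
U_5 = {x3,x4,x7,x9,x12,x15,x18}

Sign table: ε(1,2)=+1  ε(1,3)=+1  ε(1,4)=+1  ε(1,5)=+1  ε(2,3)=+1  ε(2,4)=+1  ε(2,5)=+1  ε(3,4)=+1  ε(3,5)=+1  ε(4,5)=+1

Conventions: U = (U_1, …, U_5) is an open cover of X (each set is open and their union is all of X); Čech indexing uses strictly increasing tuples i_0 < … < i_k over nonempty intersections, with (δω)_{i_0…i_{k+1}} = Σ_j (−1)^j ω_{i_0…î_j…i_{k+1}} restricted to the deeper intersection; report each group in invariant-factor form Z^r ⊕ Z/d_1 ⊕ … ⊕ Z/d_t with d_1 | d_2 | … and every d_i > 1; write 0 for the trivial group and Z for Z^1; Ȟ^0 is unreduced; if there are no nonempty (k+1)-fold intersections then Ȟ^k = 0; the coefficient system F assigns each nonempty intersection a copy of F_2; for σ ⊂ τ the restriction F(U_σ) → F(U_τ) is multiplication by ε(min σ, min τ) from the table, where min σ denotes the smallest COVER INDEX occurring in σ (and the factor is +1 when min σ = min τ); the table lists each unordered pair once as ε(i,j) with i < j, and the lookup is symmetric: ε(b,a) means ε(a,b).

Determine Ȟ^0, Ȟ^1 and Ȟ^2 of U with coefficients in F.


Ȟ^0(U;F) ≅ Z/2,  Ȟ^1(U;F) ≅ Z/2,  Ȟ^2(U;F) ≅ 0

nerve simplices:
  U12={x1,x11,x17} U15={x3,x7} U23={x2} U34={x10,x20} U45={x4,x12}
C dims 5,5; δ0: rk_F2 4
degree 0: 5−4−0 = 1 → Ȟ^0 ≅ Z/2
degree 1: 5−0−4 = 1 → Ȟ^1 ≅ Z/2
degree 2: 0−0−0 = 0 → Ȟ^2 ≅ 0


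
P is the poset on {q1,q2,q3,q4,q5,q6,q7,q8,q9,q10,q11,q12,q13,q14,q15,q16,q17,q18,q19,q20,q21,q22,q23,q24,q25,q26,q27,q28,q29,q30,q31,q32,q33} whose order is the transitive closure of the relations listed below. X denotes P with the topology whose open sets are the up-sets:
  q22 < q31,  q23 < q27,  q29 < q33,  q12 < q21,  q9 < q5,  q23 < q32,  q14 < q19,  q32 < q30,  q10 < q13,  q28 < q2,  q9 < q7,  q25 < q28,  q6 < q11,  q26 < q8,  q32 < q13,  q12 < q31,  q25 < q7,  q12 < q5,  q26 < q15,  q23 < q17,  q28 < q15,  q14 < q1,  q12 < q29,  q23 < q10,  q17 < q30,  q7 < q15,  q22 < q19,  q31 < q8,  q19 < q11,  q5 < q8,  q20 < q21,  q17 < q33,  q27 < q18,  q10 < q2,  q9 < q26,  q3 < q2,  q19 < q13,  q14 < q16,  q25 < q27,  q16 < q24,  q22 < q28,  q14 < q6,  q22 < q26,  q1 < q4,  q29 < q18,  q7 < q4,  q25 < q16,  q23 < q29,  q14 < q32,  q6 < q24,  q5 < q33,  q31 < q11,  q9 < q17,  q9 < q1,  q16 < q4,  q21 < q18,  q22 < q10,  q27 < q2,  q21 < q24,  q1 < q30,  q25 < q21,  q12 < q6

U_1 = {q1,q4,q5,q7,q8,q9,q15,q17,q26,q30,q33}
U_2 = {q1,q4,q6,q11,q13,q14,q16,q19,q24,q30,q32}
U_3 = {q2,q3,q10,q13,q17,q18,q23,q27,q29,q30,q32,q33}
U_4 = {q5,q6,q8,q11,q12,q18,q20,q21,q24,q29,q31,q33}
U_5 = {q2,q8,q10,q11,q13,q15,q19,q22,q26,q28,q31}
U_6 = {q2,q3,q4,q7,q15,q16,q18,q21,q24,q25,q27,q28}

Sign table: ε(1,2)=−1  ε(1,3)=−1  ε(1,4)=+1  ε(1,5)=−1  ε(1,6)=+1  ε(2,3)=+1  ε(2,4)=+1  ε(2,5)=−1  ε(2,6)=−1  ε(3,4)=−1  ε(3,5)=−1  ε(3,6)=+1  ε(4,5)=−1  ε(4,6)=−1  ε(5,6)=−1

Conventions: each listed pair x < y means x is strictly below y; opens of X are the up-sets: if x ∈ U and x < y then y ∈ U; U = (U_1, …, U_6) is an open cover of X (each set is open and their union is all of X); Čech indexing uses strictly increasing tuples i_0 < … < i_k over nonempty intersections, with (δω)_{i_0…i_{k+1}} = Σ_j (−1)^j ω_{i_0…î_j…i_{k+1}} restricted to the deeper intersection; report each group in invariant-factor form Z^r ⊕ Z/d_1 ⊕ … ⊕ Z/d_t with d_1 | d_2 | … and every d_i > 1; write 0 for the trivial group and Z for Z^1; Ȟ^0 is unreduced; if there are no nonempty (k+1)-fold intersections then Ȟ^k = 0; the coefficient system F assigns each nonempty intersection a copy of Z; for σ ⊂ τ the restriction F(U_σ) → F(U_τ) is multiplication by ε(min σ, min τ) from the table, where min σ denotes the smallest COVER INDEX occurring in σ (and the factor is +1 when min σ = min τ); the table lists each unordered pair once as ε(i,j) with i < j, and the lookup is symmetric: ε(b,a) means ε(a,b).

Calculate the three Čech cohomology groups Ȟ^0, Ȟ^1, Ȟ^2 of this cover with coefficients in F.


cover nerve:
  U12={q1,q4,q30} U13={q17,q30,q33} U14={q5,q8,q33} U15={q8,q15,q26} U16={q4,q7,q15} U23={q13,q30,q32} U24={q6,q11,q24} U25={q11,q13,q19} U26={q4,q16,q24} U34={q18,q29,q33} U35={q2,q10,q13} U36={q2,q3,q18,q27} U45={q8,q11,q31} U46={q18,q21,q24} U56={q2,q15,q28}
  U123={q30} U126={q4} U134={q33} U145={q8} U156={q15} U235={q13} U245={q11} U246={q24} U346={q18} U356={q2}
C dims 6,15,10; δ0: rk 6, SNF 1^5·2; δ1: rk 9, SNF 1^9
Ȟ^0: (6−6)−0=0 ⇒ 0
Ȟ^1: (15−9)−6=0 plus torsion [2] ⇒ Z/2
Ȟ^2: (10−0)−9=1 ⇒ Z

Ȟ^0 ≅ 0, Ȟ^1 ≅ Z/2 and Ȟ^2 ≅ Z


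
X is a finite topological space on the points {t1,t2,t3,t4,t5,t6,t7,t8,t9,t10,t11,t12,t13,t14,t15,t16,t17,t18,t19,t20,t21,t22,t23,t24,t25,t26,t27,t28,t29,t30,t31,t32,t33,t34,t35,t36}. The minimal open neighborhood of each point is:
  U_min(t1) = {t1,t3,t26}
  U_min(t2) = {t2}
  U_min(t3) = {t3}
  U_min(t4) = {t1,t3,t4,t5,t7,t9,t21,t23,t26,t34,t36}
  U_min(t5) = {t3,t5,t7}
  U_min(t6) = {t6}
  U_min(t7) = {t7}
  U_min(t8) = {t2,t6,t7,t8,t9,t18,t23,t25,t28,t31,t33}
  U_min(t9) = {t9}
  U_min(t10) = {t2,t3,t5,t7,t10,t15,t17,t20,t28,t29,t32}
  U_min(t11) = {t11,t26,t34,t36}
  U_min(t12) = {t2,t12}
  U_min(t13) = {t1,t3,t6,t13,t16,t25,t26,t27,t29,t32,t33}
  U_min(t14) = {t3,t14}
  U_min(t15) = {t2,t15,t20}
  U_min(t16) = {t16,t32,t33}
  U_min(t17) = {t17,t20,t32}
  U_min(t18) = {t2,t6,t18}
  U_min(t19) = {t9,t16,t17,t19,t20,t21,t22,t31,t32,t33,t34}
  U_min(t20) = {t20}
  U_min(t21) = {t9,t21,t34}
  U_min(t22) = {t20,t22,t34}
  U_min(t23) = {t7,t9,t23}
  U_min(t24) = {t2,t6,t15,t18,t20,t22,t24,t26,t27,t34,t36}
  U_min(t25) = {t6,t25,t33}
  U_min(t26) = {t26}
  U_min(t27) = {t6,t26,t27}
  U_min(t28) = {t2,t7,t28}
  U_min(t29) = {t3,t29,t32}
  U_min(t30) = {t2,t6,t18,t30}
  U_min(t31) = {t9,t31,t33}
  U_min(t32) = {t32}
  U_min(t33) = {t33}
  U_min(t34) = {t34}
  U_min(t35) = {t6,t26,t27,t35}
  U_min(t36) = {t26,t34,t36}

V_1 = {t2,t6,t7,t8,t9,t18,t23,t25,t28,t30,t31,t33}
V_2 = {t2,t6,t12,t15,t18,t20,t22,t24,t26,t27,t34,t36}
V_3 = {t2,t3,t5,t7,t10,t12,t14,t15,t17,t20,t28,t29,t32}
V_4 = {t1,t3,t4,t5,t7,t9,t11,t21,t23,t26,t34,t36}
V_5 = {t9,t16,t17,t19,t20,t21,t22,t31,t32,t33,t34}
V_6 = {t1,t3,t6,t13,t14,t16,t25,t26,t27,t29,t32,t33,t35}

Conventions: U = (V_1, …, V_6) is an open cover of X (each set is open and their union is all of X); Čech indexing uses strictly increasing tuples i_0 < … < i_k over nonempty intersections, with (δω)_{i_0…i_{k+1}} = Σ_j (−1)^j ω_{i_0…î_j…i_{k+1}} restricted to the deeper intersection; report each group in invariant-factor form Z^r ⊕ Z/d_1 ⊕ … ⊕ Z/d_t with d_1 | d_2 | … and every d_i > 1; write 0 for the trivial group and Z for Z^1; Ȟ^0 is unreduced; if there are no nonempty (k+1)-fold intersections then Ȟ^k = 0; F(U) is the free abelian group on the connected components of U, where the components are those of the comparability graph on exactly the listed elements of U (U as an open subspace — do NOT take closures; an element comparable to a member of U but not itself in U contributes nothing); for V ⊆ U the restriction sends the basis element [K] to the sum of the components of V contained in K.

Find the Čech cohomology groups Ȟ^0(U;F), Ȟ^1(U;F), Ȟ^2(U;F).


nerve simplices:
  V12={t2,t6,t18} V13={t2,t7,t28} V14={t7,t9,t23} V15={t9,t31,t33} V16={t6,t25,t33} V23={t2,t12,t15,t20} V24={t26,t34,t36} V25={t20,t22,t34} V26={t6,t26,t27} V34={t3,t5,t7} V35={t17,t20,t32} V36={t3,t14,t29,t32} V45={t9,t21,t34} V46={t1,t3,t26} V56={t16,t32,t33}
  V123={t2} V126={t6} V134={t7} V145={t9} V156={t33} V235={t20} V245={t34} V246={t26} V346={t3} V356={t32}
components per intersection:
  V1: {t2,t6,t7,t8,t9,t18,t23,t25,t28,t30,t31,t33}
  V2: {t2,t6,t12,t15,t18,t20,t22,t24,t26,t27,t34,t36}
  V3: {t2,t3,t5,t7,t10,t12,t14,t15,t17,t20,t28,t29,t32}
  V4: {t1,t3,t4,t5,t7,t9,t11,t21,t23,t26,t34,t36}
  V5: {t9,t16,t17,t19,t20,t21,t22,t31,t32,t33,t34}
  V6: {t1,t3,t6,t13,t14,t16,t25,t26,t27,t29,t32,t33,t35}
  V12: {t2,t6,t18}
  V13: {t2,t7,t28}
  V14: {t7,t9,t23}
  V15: {t9,t31,t33}
  V16: {t6,t25,t33}
  V23: {t2,t12,t15,t20}
  V24: {t26,t34,t36}
  V25: {t20,t22,t34}
  V26: {t6,t26,t27}
  V34: {t3,t5,t7}
  V35: {t17,t20,t32}
  V36: {t3,t14,t29,t32}
  V45: {t9,t21,t34}
  V46: {t1,t3,t26}
  V56: {t16,t32,t33}
  V123: {t2}
  V126: {t6}
  V134: {t7}
  V145: {t9}
  V156: {t33}
  V235: {t20}
  V245: {t34}
  V246: {t26}
  V346: {t3}
  V356: {t32}
C dims 6,15,10; δ0: rk 5, SNF 1^5; δ1: rk 10, SNF 1^9·2
degree 0: 6−5−0 = 1 → Ȟ^0 ≅ Z
degree 1: 15−10−5 = 0 → Ȟ^1 ≅ 0
degree 2: 10−0−10 = 0 plus torsion [2] → Ȟ^2 ≅ Z/2

Ȟ^0 ≅ Z, Ȟ^1 ≅ 0, Ȟ^2 ≅ Z/2


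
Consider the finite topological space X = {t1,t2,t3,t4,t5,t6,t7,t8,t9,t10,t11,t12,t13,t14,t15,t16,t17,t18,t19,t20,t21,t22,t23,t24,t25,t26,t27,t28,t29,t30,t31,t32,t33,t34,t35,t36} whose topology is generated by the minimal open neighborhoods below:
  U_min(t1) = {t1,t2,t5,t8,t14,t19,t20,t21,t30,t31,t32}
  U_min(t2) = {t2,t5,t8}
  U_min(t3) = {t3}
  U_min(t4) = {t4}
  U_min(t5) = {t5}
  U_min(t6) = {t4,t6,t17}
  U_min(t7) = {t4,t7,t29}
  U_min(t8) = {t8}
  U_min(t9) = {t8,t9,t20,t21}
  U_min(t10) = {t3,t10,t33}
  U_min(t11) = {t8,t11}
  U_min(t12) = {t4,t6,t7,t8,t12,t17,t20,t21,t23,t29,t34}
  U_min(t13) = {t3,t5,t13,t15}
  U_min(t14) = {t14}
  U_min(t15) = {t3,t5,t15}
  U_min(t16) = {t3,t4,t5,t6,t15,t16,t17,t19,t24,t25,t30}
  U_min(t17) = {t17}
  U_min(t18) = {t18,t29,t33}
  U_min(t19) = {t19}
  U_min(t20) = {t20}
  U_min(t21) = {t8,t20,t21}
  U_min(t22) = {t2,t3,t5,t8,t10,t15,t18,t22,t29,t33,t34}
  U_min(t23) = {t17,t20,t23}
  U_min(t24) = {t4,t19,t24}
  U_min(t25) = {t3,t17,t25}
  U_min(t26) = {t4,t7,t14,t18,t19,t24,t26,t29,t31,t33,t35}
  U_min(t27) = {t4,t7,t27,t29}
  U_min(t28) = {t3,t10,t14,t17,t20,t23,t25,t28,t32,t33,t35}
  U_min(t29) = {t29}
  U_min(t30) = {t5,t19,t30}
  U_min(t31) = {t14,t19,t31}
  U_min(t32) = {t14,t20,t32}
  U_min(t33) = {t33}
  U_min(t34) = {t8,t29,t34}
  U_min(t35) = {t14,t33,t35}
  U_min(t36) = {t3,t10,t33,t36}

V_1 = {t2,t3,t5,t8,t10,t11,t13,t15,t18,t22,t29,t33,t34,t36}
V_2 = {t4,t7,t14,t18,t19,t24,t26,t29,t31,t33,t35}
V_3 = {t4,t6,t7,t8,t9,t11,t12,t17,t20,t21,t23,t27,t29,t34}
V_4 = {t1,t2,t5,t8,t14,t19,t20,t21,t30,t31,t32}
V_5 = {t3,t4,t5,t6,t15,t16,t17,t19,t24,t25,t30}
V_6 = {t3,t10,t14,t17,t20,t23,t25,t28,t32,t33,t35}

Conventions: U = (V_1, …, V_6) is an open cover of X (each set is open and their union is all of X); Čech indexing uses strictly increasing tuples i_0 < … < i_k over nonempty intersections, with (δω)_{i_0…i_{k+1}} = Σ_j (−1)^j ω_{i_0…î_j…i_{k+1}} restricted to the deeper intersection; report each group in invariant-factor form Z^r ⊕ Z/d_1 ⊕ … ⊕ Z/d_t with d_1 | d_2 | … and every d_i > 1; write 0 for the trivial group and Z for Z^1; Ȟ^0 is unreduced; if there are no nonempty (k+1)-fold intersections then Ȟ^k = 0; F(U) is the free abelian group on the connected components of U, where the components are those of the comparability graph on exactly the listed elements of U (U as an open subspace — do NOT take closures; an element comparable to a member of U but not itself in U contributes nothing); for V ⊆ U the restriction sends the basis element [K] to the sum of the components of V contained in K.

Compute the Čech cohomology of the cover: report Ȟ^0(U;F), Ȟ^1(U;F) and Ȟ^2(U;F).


intersection data:
  V12={t18,t29,t33} V13={t8,t11,t29,t34} V14={t2,t5,t8} V15={t3,t5,t15} V16={t3,t10,t33} V23={t4,t7,t29} V24={t14,t19,t31} V25={t4,t19,t24} V26={t14,t33,t35} V34={t8,t20,t21} V35={t4,t6,t17} V36={t17,t20,t23} V45={t5,t19,t30} V46={t14,t20,t32} V56={t3,t17,t25}
  V123={t29} V126={t33} V134={t8} V145={t5} V156={t3} V235={t4} V245={t19} V246={t14} V346={t20} V356={t17}
components per intersection:
  V1: {t2,t3,t5,t8,t10,t11,t13,t15,t18,t22,t29,t33,t34,t36}
  V2: {t4,t7,t14,t18,t19,t24,t26,t29,t31,t33,t35}
  V3: {t4,t6,t7,t8,t9,t11,t12,t17,t20,t21,t23,t27,t29,t34}
  V4: {t1,t2,t5,t8,t14,t19,t20,t21,t30,t31,t32}
  V5: {t3,t4,t5,t6,t15,t16,t17,t19,t24,t25,t30}
  V6: {t3,t10,t14,t17,t20,t23,t25,t28,t32,t33,t35}
  V12: {t18,t29,t33}
  V13: {t8,t11,t29,t34}
  V14: {t2,t5,t8}
  V15: {t3,t5,t15}
  V16: {t3,t10,t33}
  V23: {t4,t7,t29}
  V24: {t14,t19,t31}
  V25: {t4,t19,t24}
  V26: {t14,t33,t35}
  V34: {t8,t20,t21}
  V35: {t4,t6,t17}
  V36: {t17,t20,t23}
  V45: {t5,t19,t30}
  V46: {t14,t20,t32}
  V56: {t3,t17,t25}
  V123: {t29}
  V126: {t33}
  V134: {t8}
  V145: {t5}
  V156: {t3}
  V235: {t4}
  V245: {t19}
  V246: {t14}
  V346: {t20}
  V356: {t17}
C dims 6,15,10; δ0: rk 5, SNF 1^5; δ1: rk 10, SNF 1^9·2
Ȟ^0 = (6 − 5) − 0 = 1, so Ȟ^0 ≅ Z
Ȟ^1 = (15 − 10) − 5 = 0, so Ȟ^1 ≅ 0
Ȟ^2 = (10 − 0) − 10 = 0 plus torsion [2], so Ȟ^2 ≅ Z/2

Ȟ^0 ≅ Z; Ȟ^1 ≅ 0; Ȟ^2 ≅ Z/2


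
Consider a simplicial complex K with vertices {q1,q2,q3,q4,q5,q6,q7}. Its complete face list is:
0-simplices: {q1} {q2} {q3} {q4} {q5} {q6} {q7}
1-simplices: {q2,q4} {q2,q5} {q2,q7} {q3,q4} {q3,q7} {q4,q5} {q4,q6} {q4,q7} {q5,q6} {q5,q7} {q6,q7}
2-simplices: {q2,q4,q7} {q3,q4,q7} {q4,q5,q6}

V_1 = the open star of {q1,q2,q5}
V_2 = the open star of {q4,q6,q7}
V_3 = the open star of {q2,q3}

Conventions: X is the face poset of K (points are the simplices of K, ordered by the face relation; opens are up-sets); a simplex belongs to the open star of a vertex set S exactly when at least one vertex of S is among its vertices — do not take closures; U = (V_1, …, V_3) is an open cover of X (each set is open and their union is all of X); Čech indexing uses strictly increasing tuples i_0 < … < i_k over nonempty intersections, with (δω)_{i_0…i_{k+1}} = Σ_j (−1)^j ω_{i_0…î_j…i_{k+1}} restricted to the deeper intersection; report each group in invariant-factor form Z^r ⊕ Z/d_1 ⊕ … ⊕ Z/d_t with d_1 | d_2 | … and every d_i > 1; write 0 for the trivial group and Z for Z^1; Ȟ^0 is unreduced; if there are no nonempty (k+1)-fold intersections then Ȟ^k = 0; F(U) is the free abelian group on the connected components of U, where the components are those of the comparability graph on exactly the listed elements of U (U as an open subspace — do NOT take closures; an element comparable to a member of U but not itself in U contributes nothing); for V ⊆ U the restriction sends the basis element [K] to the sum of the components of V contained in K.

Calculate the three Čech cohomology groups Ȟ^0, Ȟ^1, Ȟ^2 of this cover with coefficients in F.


Ȟ^0(U;F) ≅ Z^2, Ȟ^1(U;F) ≅ Z^2 and Ȟ^2(U;F) ≅ 0

cover nerve:
  V1={{q1},{q2},{q5},{q2,q4},{q2,q5},{q2,q7},{q4,q5},{q5,q6},{q5,q7},{q2,q4,q7},{q4,q5,q6}} V2={{q4},{q6},{q7},{q2,q4},{q2,q7},{q3,q4},{q3,q7},{q4,q5},{q4,q6},{q4,q7},{q5,q6},{q5,q7},{q6,q7},{q2,q4,q7},{q3,q4,q7},{q4,q5,q6}} V3={{q2},{q3},{q2,q4},{q2,q5},{q2,q7},{q3,q4},{q3,q7},{q2,q4,q7},{q3,q4,q7}}
  V12={{q2,q4},{q2,q7},{q4,q5},{q5,q6},{q5,q7},{q2,q4,q7},{q4,q5,q6}} V13={{q2},{q2,q4},{q2,q5},{q2,q7},{q2,q4,q7}} V23={{q2,q4},{q2,q7},{q3,q4},{q3,q7},{q2,q4,q7},{q3,q4,q7}}
  V123={{q2,q4},{q2,q7},{q2,q4,q7}}
components per intersection:
  V1: {{q1}} {{q2},{q5},{q2,q4},{q2,q5},{q2,q7},{q4,q5},{q5,q6},{q5,q7},{q2,q4,q7},{q4,q5,q6}}
  V2: {{q4},{q6},{q7},{q2,q4},{q2,q7},{q3,q4},{q3,q7},{q4,q5},{q4,q6},{q4,q7},{q5,q6},{q5,q7},{q6,q7},{q2,q4,q7},{q3,q4,q7},{q4,q5,q6}}
  V3: {{q2},{q2,q4},{q2,q5},{q2,q7},{q2,q4,q7}} {{q3},{q3,q4},{q3,q7},{q3,q4,q7}}
  V12: {{q2,q4},{q2,q7},{q2,q4,q7}} {{q4,q5},{q5,q6},{q4,q5,q6}} {{q5,q7}}
  V13: {{q2},{q2,q4},{q2,q5},{q2,q7},{q2,q4,q7}}
  V23: {{q2,q4},{q2,q7},{q2,q4,q7}} {{q3,q4},{q3,q7},{q3,q4,q7}}
  V123: {{q2,q4},{q2,q7},{q2,q4,q7}}
C dims 5,6,1; δ0: rk 3, SNF 1^3; δ1: rk 1, SNF 1^1
Ȟ^0: (5−3)−0=2 ⇒ Z^2
Ȟ^1: (6−1)−3=2 ⇒ Z^2
Ȟ^2: (1−0)−1=0 ⇒ 0


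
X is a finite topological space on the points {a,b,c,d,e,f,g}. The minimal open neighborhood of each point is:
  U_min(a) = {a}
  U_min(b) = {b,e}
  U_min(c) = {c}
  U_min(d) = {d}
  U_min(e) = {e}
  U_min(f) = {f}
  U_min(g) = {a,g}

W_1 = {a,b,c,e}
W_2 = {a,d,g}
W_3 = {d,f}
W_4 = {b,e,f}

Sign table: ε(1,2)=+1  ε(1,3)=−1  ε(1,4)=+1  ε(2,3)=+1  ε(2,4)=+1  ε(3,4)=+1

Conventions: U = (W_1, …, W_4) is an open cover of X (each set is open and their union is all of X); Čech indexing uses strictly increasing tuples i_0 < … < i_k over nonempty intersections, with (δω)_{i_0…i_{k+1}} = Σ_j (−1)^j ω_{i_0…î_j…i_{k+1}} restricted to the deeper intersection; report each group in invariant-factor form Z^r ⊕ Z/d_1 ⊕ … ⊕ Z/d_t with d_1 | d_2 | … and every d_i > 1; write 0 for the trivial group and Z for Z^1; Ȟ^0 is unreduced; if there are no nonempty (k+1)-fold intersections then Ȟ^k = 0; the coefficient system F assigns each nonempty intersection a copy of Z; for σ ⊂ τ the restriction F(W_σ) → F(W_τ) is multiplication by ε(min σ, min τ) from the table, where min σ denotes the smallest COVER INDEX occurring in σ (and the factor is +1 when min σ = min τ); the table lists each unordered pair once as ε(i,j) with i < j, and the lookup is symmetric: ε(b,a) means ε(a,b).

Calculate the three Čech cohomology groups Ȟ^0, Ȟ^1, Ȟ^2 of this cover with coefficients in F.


nerve simplices:
  W12={a} W14={b,e} W23={d} W34={f}
C dims 4,4; δ0: rk 3, SNF 1^3
degree 0: 4−3−0 = 1 → Ȟ^0 ≅ Z
degree 1: 4−0−3 = 1 → Ȟ^1 ≅ Z
degree 2: 0−0−0 = 0 → Ȟ^2 ≅ 0

Ȟ^0 ≅ Z, Ȟ^1 ≅ Z, Ȟ^2 ≅ 0
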